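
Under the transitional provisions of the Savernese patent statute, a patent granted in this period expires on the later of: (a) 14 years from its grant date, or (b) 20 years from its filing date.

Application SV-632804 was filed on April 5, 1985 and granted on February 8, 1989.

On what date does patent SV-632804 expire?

(a) grant + 14 years → 8 February 2003.
(b) filing + 20 years → 5 April 2005.
Later of the two: 5 April 2005.

April 5, 2005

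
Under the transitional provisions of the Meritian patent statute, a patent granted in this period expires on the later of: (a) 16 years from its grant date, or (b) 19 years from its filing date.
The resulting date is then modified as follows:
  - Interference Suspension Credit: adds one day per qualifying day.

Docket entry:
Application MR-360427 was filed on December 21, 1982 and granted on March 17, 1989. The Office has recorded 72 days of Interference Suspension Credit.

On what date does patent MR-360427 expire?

(a) grant + 16 years → 17 March 2005.
(b) filing + 19 years → 21 December 2001.
Later of the two: 17 March 2005.
Interference Suspension Credit: +72 days → 28 May 2005.

2005-05-28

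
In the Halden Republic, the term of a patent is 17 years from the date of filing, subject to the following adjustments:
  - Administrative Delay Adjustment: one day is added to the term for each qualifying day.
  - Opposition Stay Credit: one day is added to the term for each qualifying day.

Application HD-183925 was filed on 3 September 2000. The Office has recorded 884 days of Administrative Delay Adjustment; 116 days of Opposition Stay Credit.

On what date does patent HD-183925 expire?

Base term: filing date + 17 years → 3 September 2017.
Administrative Delay Adjustment: +884 days → 4 February 2020.
Opposition Stay Credit: +116 days → 30 May 2020.

2020-05-30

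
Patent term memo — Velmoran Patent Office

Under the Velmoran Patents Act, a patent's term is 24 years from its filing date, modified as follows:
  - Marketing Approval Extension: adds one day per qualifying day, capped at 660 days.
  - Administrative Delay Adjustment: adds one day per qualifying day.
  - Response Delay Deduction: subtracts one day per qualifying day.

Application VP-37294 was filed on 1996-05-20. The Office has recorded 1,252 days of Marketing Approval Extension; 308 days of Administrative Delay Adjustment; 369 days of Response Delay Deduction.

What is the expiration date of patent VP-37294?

Base term: filing date + 24 years → 20 May 2020.
Marketing Approval Extension: 1252 days claimed exceeds the 660-day cap, so +660 days → 11 March 2022.
Administrative Delay Adjustment: +308 days → 13 January 2023.
Response Delay Deduction: −369 days → 9 January 2022.

January 9, 2022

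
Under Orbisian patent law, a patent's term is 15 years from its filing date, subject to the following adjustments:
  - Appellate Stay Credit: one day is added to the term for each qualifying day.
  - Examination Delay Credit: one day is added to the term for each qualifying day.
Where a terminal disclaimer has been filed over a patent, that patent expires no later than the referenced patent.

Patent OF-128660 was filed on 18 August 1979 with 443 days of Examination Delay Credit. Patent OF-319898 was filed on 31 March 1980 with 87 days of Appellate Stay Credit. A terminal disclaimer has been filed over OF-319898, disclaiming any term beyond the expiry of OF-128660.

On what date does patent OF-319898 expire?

1995-06-26

Natural term of OF-319898:
  Base: filing + 15 years → 31 March 1995.
  Appellate Stay Credit: +87 days → 26 June 1995.
Expiry of referenced patent OF-128660:
  Base: filing + 15 years → 18 August 1994.
  Examination Delay Credit: +443 days → 4 November 1995.
Terminal disclaimer: OF-319898 expires on the earlier of 26 June 1995 and 4 November 1995.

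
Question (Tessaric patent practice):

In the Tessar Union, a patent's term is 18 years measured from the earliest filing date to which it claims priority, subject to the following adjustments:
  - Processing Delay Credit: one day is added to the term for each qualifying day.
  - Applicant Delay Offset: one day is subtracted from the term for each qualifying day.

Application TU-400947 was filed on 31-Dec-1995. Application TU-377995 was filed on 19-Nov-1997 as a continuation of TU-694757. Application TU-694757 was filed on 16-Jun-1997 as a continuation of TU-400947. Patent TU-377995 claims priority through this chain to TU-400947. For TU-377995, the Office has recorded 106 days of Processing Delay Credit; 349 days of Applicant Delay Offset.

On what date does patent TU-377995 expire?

May 2, 2013

Earliest priority filing: 31 December 1995.
Base term: 31 December 1995 + 18 years → 31 December 2013.
Processing Delay Credit: +106 days → 16 April 2014.
Applicant Delay Offset: −349 days → 2 May 2013.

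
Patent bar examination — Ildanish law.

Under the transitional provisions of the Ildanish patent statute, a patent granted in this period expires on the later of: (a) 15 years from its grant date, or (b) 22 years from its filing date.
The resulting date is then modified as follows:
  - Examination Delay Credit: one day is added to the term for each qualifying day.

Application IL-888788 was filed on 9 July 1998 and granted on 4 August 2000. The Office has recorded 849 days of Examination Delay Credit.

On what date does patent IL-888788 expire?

2022-11-05

(a) grant + 15 years → 4 August 2015.
(b) filing + 22 years → 9 July 2020.
Later of the two: 9 July 2020.
Examination Delay Credit: +849 days → 5 November 2022.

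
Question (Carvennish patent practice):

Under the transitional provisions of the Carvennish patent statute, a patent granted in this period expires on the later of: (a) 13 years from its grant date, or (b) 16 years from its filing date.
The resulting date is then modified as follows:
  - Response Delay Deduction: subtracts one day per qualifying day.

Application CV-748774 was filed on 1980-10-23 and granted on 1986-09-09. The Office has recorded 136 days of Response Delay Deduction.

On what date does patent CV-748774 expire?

April 26, 1999

(a) grant + 13 years → 9 September 1999.
(b) filing + 16 years → 23 October 1996.
Later of the two: 9 September 1999.
Response Delay Deduction: −136 days → 26 April 1999.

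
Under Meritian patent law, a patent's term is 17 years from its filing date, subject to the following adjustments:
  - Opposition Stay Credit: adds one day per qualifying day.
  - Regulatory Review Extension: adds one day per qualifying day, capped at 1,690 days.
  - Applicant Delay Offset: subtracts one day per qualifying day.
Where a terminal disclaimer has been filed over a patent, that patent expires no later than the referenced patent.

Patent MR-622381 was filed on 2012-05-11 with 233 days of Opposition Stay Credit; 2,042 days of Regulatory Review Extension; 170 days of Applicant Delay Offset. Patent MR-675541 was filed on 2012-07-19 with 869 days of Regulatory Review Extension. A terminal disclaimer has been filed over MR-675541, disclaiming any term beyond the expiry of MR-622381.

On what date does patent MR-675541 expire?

Natural term of MR-675541:
  Base: filing + 17 years → 19 July 2029.
  Regulatory Review Extension: 869 days (within the 1690-day cap) → +869 days → 5 December 2031.
Expiry of referenced patent MR-622381:
  Base: filing + 17 years → 11 May 2029.
  Opposition Stay Credit: +233 days → 30 December 2029.
  Regulatory Review Extension: 2042 days claimed exceeds the 1690-day cap, so +1690 days → 16 August 2034.
  Applicant Delay Offset: −170 days → 27 February 2034.
Terminal disclaimer: MR-675541 expires on the earlier of 5 December 2031 and 27 February 2034.

2031-12-05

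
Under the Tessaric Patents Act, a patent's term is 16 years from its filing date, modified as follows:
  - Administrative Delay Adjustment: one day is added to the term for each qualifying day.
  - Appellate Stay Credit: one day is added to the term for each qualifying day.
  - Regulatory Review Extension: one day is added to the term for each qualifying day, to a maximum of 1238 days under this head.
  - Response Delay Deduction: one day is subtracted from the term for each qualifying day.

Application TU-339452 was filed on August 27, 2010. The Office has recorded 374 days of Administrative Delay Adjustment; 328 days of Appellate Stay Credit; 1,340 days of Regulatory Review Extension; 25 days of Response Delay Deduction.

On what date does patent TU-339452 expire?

Base term: filing date + 16 years → 27 August 2026.
Administrative Delay Adjustment: +374 days → 5 September 2027.
Appellate Stay Credit: +328 days → 29 July 2028.
Regulatory Review Extension: 1340 days claimed exceeds the 1238-day cap, so +1238 days → 19 December 2031.
Response Delay Deduction: −25 days → 24 November 2031.

November 24, 2031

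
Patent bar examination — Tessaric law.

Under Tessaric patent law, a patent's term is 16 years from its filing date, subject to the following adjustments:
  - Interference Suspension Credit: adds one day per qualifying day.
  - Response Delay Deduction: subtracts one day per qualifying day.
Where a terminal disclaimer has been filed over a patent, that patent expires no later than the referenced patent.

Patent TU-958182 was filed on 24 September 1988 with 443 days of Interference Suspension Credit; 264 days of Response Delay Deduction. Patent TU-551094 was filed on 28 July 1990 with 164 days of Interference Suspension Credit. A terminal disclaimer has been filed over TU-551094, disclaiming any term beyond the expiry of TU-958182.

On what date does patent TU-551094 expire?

March 22, 2005

Natural term of TU-551094:
  Base: filing + 16 years → 28 July 2006.
  Interference Suspension Credit: +164 days → 8 January 2007.
Expiry of referenced patent TU-958182:
  Base: filing + 16 years → 24 September 2004.
  Interference Suspension Credit: +443 days → 11 December 2005.
  Response Delay Deduction: −264 days → 22 March 2005.
Terminal disclaimer: TU-551094 expires on the earlier of 8 January 2007 and 22 March 2005.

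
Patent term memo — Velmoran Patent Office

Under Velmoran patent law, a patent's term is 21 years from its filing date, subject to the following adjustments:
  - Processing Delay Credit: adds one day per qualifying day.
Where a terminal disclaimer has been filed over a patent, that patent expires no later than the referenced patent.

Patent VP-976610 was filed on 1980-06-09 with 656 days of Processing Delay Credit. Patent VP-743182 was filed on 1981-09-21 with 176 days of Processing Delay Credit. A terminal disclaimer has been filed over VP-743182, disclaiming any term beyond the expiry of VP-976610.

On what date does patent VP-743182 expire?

2003-03-16

Natural term of VP-743182:
  Base: filing + 21 years → 21 September 2002.
  Processing Delay Credit: +176 days → 16 March 2003.
Expiry of referenced patent VP-976610:
  Base: filing + 21 years → 9 June 2001.
  Processing Delay Credit: +656 days → 27 March 2003.
Terminal disclaimer: VP-743182 expires on the earlier of 16 March 2003 and 27 March 2003.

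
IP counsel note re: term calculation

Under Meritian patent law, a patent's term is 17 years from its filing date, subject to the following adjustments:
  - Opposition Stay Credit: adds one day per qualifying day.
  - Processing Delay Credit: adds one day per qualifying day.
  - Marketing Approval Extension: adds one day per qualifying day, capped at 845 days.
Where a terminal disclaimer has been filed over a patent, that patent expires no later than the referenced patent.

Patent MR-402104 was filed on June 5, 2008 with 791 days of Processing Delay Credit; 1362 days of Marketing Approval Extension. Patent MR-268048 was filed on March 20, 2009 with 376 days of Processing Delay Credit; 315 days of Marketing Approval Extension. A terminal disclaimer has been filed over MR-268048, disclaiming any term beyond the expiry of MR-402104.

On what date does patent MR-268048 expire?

February 9, 2028

Natural term of MR-268048:
  Base: filing + 17 years → 20 March 2026.
  Processing Delay Credit: +376 days → 31 March 2027.
  Marketing Approval Extension: 315 days (within the 845-day cap) → +315 days → 9 February 2028.
Expiry of referenced patent MR-402104:
  Base: filing + 17 years → 5 June 2025.
  Processing Delay Credit: +791 days → 5 August 2027.
  Marketing Approval Extension: 1362 days claimed exceeds the 845-day cap, so +845 days → 27 November 2029.
Terminal disclaimer: MR-268048 expires on the earlier of 9 February 2028 and 27 November 2029.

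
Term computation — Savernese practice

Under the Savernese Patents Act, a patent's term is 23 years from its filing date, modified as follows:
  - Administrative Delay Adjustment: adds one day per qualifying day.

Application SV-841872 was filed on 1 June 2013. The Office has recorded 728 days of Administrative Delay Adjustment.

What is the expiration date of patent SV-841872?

Base term: filing date + 23 years → 1 June 2036.
Administrative Delay Adjustment: +728 days → 30 May 2038.

May 30, 2038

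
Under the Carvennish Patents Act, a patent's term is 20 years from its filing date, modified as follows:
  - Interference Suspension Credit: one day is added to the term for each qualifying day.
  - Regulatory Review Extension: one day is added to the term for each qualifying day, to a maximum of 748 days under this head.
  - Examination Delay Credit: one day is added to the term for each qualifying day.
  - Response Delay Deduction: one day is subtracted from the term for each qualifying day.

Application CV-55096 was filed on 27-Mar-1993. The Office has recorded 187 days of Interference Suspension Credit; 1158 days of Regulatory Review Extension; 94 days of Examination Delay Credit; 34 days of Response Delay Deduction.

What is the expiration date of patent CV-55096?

Base term: filing date + 20 years → 27 March 2013.
Interference Suspension Credit: +187 days → 30 September 2013.
Regulatory Review Extension: 1158 days claimed exceeds the 748-day cap, so +748 days → 18 October 2015.
Examination Delay Credit: +94 days → 20 January 2016.
Response Delay Deduction: −34 days → 17 December 2015.

2015-12-17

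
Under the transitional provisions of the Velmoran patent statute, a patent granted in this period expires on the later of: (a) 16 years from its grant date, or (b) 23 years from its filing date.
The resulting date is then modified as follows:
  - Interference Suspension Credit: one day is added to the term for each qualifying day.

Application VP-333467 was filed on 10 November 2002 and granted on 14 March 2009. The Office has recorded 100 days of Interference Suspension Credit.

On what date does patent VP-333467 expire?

2026-02-18

(a) grant + 16 years → 14 March 2025.
(b) filing + 23 years → 10 November 2025.
Later of the two: 10 November 2025.
Interference Suspension Credit: +100 days → 18 February 2026.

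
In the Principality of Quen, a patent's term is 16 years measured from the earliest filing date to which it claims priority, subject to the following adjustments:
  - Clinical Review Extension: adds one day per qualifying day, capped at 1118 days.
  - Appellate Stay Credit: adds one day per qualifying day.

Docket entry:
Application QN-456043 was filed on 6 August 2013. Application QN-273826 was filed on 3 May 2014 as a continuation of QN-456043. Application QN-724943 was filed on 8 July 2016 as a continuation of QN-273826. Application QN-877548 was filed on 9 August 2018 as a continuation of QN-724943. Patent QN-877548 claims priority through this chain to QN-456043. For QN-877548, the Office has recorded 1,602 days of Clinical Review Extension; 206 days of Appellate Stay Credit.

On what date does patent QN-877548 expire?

2033-03-22

Earliest priority filing: 6 August 2013.
Base term: 6 August 2013 + 16 years → 6 August 2029.
Clinical Review Extension: 1602 days claimed exceeds the 1118-day cap, so +1118 days → 28 August 2032.
Appellate Stay Credit: +206 days → 22 March 2033.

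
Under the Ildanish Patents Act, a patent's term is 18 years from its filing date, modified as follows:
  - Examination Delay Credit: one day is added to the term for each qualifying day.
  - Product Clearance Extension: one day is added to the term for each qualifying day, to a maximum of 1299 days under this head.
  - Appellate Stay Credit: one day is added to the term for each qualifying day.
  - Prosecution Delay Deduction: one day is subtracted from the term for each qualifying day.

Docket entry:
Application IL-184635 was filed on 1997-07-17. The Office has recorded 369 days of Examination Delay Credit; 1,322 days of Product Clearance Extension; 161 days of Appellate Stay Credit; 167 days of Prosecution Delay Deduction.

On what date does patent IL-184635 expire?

Base term: filing date + 18 years → 17 July 2015.
Examination Delay Credit: +369 days → 20 July 2016.
Product Clearance Extension: 1322 days claimed exceeds the 1299-day cap, so +1299 days → 9 February 2020.
Appellate Stay Credit: +161 days → 19 July 2020.
Prosecution Delay Deduction: −167 days → 3 February 2020.

February 3, 2020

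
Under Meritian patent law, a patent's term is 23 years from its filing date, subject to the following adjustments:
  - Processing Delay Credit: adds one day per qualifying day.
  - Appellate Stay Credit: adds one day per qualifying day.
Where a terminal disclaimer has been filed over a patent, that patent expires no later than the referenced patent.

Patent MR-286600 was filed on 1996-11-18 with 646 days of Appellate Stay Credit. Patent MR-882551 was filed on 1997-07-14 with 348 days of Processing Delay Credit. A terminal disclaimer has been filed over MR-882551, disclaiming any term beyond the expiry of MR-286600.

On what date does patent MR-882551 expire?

June 27, 2021

Natural term of MR-882551:
  Base: filing + 23 years → 14 July 2020.
  Processing Delay Credit: +348 days → 27 June 2021.
Expiry of referenced patent MR-286600:
  Base: filing + 23 years → 18 November 2019.
  Appellate Stay Credit: +646 days → 25 August 2021.
Terminal disclaimer: MR-882551 expires on the earlier of 27 June 2021 and 25 August 2021.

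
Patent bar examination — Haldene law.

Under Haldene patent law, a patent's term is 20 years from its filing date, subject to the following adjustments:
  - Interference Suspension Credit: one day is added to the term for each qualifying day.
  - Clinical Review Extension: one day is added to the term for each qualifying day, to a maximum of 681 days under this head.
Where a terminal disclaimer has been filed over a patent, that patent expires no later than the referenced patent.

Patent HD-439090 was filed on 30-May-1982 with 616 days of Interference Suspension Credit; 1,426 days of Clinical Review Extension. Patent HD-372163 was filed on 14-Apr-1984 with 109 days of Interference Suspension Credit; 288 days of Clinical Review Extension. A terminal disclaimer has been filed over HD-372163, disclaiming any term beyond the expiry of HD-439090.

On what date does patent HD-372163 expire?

Natural term of HD-372163:
  Base: filing + 20 years → 14 April 2004.
  Interference Suspension Credit: +109 days → 1 August 2004.
  Clinical Review Extension: 288 days (within the 681-day cap) → +288 days → 16 May 2005.
Expiry of referenced patent HD-439090:
  Base: filing + 20 years → 30 May 2002.
  Interference Suspension Credit: +616 days → 5 February 2004.
  Clinical Review Extension: 1426 days claimed exceeds the 681-day cap, so +681 days → 17 December 2005.
Terminal disclaimer: HD-372163 expires on the earlier of 16 May 2005 and 17 December 2005.

2005-05-16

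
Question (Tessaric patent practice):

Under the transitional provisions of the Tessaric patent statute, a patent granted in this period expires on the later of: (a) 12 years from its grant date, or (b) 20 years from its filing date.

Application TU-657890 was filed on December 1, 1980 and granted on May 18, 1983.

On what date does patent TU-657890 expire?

(a) grant + 12 years → 18 May 1995.
(b) filing + 20 years → 1 December 2000.
Later of the two: 1 December 2000.

December 1, 2000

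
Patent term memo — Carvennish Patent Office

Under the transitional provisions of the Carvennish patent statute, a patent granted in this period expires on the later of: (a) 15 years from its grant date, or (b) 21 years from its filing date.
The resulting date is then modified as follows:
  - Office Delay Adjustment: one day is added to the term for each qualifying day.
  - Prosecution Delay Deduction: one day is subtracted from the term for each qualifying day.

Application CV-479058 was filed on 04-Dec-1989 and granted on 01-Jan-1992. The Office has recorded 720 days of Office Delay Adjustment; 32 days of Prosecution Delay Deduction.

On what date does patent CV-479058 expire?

2012-10-22

(a) grant + 15 years → 1 January 2007.
(b) filing + 21 years → 4 December 2010.
Later of the two: 4 December 2010.
Office Delay Adjustment: +720 days → 23 November 2012.
Prosecution Delay Deduction: −32 days → 22 October 2012.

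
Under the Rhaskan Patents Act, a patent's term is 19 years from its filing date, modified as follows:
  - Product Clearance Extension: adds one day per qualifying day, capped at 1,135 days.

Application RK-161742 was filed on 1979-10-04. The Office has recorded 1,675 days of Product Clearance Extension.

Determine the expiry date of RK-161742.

November 12, 2001

Base term: filing date + 19 years → 4 October 1998.
Product Clearance Extension: 1675 days claimed exceeds the 1135-day cap, so +1135 days → 12 November 2001.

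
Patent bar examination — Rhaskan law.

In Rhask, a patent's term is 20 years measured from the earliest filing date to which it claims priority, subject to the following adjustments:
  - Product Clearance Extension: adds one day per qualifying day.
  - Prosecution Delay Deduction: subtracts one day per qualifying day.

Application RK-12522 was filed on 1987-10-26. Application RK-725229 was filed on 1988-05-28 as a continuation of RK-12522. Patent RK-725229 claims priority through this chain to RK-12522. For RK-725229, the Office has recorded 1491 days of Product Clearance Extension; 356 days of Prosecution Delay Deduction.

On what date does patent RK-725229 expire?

2010-12-04

Earliest priority filing: 26 October 1987.
Base term: 26 October 1987 + 20 years → 26 October 2007.
Product Clearance Extension: +1491 days → 25 November 2011.
Prosecution Delay Deduction: −356 days → 4 December 2010.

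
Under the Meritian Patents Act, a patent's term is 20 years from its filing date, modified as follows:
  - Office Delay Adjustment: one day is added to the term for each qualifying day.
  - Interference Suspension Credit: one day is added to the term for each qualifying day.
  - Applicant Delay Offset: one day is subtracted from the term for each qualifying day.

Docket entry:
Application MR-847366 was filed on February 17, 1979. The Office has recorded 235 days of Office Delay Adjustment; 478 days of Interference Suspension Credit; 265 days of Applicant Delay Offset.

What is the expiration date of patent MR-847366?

2000-05-10

Base term: filing date + 20 years → 17 February 1999.
Office Delay Adjustment: +235 days → 10 October 1999.
Interference Suspension Credit: +478 days → 30 January 2001.
Applicant Delay Offset: −265 days → 10 May 2000.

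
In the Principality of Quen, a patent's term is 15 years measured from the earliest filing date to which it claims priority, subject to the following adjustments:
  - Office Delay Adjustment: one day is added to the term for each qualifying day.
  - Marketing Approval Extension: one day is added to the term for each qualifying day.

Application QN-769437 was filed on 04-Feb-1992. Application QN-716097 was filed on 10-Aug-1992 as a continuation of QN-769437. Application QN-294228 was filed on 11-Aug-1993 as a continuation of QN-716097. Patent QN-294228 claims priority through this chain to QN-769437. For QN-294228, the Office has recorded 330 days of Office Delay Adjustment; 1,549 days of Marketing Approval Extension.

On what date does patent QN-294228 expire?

Earliest priority filing: 4 February 1992.
Base term: 4 February 1992 + 15 years → 4 February 2007.
Office Delay Adjustment: +330 days → 31 December 2007.
Marketing Approval Extension: +1549 days → 28 March 2012.

March 28, 2012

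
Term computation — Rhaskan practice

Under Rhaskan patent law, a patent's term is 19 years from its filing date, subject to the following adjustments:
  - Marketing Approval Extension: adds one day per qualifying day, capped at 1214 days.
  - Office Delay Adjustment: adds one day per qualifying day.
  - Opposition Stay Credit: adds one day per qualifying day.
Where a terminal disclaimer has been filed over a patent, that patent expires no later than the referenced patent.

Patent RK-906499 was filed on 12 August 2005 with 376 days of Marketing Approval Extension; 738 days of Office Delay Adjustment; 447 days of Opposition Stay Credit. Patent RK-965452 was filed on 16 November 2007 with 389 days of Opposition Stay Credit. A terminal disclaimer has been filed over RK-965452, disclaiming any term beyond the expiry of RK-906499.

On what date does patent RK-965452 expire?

Natural term of RK-965452:
  Base: filing + 19 years → 16 November 2026.
  Opposition Stay Credit: +389 days → 10 December 2027.
Expiry of referenced patent RK-906499:
  Base: filing + 19 years → 12 August 2024.
  Marketing Approval Extension: 376 days (within the 1214-day cap) → +376 days → 23 August 2025.
  Office Delay Adjustment: +738 days → 31 August 2027.
  Opposition Stay Credit: +447 days → 20 November 2028.
Terminal disclaimer: RK-965452 expires on the earlier of 10 December 2027 and 20 November 2028.

2027-12-10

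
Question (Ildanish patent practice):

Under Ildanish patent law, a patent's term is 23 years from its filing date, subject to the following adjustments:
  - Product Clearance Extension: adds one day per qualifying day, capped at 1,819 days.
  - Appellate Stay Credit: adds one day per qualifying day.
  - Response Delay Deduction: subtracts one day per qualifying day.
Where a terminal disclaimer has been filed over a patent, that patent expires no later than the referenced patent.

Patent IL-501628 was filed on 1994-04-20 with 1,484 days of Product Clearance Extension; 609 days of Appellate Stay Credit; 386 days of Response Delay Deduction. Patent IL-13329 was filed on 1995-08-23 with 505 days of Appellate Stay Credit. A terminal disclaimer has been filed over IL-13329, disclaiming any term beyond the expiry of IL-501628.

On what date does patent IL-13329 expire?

January 10, 2020

Natural term of IL-13329:
  Base: filing + 23 years → 23 August 2018.
  Appellate Stay Credit: +505 days → 10 January 2020.
Expiry of referenced patent IL-501628:
  Base: filing + 23 years → 20 April 2017.
  Product Clearance Extension: 1484 days (within the 1819-day cap) → +1484 days → 13 May 2021.
  Appellate Stay Credit: +609 days → 12 January 2023.
  Response Delay Deduction: −386 days → 22 December 2021.
Terminal disclaimer: IL-13329 expires on the earlier of 10 January 2020 and 22 December 2021.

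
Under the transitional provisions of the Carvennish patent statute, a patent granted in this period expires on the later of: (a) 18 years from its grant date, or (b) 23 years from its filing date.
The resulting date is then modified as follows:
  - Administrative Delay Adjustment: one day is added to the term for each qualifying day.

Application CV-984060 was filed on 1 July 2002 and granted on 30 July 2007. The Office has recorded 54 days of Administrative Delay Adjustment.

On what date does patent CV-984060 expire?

2025-09-22

(a) grant + 18 years → 30 July 2025.
(b) filing + 23 years → 1 July 2025.
Later of the two: 30 July 2025.
Administrative Delay Adjustment: +54 days → 22 September 2025.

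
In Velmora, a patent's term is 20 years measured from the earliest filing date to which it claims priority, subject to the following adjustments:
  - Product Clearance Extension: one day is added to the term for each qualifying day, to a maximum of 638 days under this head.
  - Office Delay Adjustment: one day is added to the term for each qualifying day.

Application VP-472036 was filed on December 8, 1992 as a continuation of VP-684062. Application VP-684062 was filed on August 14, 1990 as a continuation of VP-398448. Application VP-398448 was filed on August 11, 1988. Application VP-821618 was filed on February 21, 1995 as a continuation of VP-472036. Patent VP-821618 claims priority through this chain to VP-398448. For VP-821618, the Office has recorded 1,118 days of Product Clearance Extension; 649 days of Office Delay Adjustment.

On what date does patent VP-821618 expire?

Earliest priority filing: 11 August 1988.
Base term: 11 August 1988 + 20 years → 11 August 2008.
Product Clearance Extension: 1118 days claimed exceeds the 638-day cap, so +638 days → 11 May 2010.
Office Delay Adjustment: +649 days → 19 February 2012.

February 19, 2012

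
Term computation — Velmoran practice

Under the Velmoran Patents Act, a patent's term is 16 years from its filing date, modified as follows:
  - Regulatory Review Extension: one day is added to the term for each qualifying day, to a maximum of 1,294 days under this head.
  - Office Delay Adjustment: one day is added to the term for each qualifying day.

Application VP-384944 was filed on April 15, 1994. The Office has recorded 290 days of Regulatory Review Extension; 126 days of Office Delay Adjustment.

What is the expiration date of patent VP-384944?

2011-06-05

Base term: filing date + 16 years → 15 April 2010.
Regulatory Review Extension: 290 days (within the 1294-day cap) → +290 days → 30 January 2011.
Office Delay Adjustment: +126 days → 5 June 2011.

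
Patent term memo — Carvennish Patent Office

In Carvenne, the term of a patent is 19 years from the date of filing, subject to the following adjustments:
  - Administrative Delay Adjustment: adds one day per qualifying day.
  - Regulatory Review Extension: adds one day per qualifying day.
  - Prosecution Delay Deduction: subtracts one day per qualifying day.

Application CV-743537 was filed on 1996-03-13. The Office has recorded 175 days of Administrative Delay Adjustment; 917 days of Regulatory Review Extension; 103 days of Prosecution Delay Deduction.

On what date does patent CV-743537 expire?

2017-11-26

Base term: filing date + 19 years → 13 March 2015.
Administrative Delay Adjustment: +175 days → 4 September 2015.
Regulatory Review Extension: +917 days → 9 March 2018.
Prosecution Delay Deduction: −103 days → 26 November 2017.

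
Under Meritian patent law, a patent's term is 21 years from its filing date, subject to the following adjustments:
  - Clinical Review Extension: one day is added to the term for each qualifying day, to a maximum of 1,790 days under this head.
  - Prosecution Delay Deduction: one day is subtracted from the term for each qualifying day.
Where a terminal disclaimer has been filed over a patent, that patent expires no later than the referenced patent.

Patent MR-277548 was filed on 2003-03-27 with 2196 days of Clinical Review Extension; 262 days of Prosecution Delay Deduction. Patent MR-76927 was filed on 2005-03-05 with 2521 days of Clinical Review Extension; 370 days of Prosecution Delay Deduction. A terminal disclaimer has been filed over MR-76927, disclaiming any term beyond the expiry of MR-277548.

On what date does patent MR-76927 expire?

Natural term of MR-76927:
  Base: filing + 21 years → 5 March 2026.
  Clinical Review Extension: 2521 days claimed exceeds the 1790-day cap, so +1790 days → 28 January 2031.
  Prosecution Delay Deduction: −370 days → 23 January 2030.
Expiry of referenced patent MR-277548:
  Base: filing + 21 years → 27 March 2024.
  Clinical Review Extension: 2196 days claimed exceeds the 1790-day cap, so +1790 days → 19 February 2029.
  Prosecution Delay Deduction: −262 days → 2 June 2028.
Terminal disclaimer: MR-76927 expires on the earlier of 23 January 2030 and 2 June 2028.

2028-06-02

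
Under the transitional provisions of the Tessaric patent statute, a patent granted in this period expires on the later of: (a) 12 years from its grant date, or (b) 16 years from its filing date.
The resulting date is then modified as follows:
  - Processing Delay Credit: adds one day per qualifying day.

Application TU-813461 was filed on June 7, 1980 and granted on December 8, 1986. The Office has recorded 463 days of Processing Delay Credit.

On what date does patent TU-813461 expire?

(a) grant + 12 years → 8 December 1998.
(b) filing + 16 years → 7 June 1996.
Later of the two: 8 December 1998.
Processing Delay Credit: +463 days → 15 March 2000.

2000-03-15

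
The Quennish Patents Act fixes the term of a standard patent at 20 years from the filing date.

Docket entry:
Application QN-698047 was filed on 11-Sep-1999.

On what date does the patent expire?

Filing date + 20 years → 11 September 2019.

September 11, 2019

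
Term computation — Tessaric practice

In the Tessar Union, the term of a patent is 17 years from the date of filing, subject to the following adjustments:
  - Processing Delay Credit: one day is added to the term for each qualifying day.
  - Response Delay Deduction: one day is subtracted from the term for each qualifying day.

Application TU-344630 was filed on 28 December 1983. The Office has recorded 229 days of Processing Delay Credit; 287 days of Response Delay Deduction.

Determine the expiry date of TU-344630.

2000-10-31

Base term: filing date + 17 years → 28 December 2000.
Processing Delay Credit: +229 days → 14 August 2001.
Response Delay Deduction: −287 days → 31 October 2000.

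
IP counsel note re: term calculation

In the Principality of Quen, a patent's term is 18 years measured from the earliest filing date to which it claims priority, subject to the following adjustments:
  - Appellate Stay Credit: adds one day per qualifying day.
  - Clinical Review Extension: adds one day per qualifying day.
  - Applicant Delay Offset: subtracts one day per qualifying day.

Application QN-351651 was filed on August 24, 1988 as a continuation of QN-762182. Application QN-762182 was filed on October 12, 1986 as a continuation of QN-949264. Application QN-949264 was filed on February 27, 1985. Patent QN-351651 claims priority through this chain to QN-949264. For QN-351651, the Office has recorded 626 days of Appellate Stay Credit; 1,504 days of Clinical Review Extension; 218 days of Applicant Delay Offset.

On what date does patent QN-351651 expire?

2008-05-23

Earliest priority filing: 27 February 1985.
Base term: 27 February 1985 + 18 years → 27 February 2003.
Appellate Stay Credit: +626 days → 14 November 2004.
Clinical Review Extension: +1504 days → 27 December 2008.
Applicant Delay Offset: −218 days → 23 May 2008.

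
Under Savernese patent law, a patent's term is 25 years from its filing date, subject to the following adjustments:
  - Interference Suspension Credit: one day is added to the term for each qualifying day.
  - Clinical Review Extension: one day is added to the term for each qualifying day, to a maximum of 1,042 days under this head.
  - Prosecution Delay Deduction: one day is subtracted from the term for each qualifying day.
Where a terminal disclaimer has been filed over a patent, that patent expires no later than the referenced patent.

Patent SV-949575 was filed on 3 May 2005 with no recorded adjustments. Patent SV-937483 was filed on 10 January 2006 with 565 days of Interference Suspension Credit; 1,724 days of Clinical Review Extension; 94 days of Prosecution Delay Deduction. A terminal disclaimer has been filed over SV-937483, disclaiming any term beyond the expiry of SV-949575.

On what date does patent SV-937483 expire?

Natural term of SV-937483:
  Base: filing + 25 years → 10 January 2031.
  Interference Suspension Credit: +565 days → 28 July 2032.
  Clinical Review Extension: 1724 days claimed exceeds the 1042-day cap, so +1042 days → 5 June 2035.
  Prosecution Delay Deduction: −94 days → 3 March 2035.
Expiry of referenced patent SV-949575:
  Base: filing + 25 years → 3 May 2030.
Terminal disclaimer: SV-937483 expires on the earlier of 3 March 2035 and 3 May 2030.

May 3, 2030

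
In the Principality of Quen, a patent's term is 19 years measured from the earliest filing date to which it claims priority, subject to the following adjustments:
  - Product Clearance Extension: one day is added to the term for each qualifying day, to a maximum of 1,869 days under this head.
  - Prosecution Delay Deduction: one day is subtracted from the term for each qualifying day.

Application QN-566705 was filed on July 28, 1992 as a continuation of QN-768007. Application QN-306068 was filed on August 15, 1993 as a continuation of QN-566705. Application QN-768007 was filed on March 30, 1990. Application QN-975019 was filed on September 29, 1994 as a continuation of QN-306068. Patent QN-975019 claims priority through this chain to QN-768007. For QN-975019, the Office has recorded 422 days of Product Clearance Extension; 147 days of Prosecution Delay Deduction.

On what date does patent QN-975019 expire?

2009-12-30

Earliest priority filing: 30 March 1990.
Base term: 30 March 1990 + 19 years → 30 March 2009.
Product Clearance Extension: 422 days (within the 1869-day cap) → +422 days → 26 May 2010.
Prosecution Delay Deduction: −147 days → 30 December 2009.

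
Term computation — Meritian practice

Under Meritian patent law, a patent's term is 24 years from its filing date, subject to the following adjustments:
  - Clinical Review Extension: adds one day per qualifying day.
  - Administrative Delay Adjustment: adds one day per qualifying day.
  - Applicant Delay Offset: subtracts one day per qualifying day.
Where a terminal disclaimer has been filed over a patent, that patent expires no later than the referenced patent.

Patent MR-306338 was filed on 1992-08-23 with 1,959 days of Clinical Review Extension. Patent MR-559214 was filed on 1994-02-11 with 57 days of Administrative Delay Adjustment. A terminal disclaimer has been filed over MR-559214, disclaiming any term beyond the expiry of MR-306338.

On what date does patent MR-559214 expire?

Natural term of MR-559214:
  Base: filing + 24 years → 11 February 2018.
  Administrative Delay Adjustment: +57 days → 9 April 2018.
Expiry of referenced patent MR-306338:
  Base: filing + 24 years → 23 August 2016.
  Clinical Review Extension: +1959 days → 3 January 2022.
Terminal disclaimer: MR-559214 expires on the earlier of 9 April 2018 and 3 January 2022.

April 9, 2018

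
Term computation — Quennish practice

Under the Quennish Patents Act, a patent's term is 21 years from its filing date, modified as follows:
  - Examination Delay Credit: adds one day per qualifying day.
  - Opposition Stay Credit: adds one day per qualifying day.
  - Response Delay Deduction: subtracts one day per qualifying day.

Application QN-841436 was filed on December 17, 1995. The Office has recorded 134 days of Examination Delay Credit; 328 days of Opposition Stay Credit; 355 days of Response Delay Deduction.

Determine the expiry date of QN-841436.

Base term: filing date + 21 years → 17 December 2016.
Examination Delay Credit: +134 days → 30 April 2017.
Opposition Stay Credit: +328 days → 24 March 2018.
Response Delay Deduction: −355 days → 3 April 2017.

2017-04-03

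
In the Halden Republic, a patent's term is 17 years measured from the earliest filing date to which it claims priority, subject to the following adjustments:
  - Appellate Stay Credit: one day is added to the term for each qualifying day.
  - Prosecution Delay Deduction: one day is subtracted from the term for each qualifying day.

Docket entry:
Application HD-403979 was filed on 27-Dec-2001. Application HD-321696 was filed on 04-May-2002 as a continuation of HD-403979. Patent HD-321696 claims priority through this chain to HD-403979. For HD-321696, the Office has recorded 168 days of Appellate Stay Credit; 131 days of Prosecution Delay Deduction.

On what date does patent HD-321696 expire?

Earliest priority filing: 27 December 2001.
Base term: 27 December 2001 + 17 years → 27 December 2018.
Appellate Stay Credit: +168 days → 13 June 2019.
Prosecution Delay Deduction: −131 days → 2 February 2019.

2019-02-02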